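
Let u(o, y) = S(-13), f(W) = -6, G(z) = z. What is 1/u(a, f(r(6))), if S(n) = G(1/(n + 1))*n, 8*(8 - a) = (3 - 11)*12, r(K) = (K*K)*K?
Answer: 12/13 ≈ 0.92308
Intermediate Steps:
r(K) = K³ (r(K) = K²*K = K³)
a = 20 (a = 8 - (3 - 11)*12/8 = 8 - (-1)*12 = 8 - ⅛*(-96) = 8 + 12 = 20)
S(n) = n/(1 + n) (S(n) = n/(n + 1) = n/(1 + n))
u(o, y) = 13/12 (u(o, y) = -13/(1 - 13) = -13/(-12) = -13*(-1/12) = 13/12)
1/u(a, f(r(6))) = 1/(13/12) = 12/13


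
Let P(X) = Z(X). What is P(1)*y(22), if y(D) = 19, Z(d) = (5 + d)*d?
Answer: 114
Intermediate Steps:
Z(d) = d*(5 + d)
P(X) = X*(5 + X)
P(1)*y(22) = (1*(5 + 1))*19 = (1*6)*19 = 6*19 = 114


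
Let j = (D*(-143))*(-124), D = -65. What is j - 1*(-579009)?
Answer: -573571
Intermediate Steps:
j = -1152580 (j = -65*(-143)*(-124) = 9295*(-124) = -1152580)
j - 1*(-579009) = -1152580 - 1*(-579009) = -1152580 + 579009 = -573571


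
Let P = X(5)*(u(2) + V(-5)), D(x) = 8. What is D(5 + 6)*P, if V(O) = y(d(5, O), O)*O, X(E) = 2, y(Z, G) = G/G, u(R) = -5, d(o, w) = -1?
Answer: -160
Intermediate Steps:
y(Z, G) = 1
V(O) = O (V(O) = 1*O = O)
P = -20 (P = 2*(-5 - 5) = 2*(-10) = -20)
D(5 + 6)*P = 8*(-20) = -160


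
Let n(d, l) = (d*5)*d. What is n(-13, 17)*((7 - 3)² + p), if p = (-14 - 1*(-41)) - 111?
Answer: -57460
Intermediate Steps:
p = -84 (p = (-14 + 41) - 111 = 27 - 111 = -84)
n(d, l) = 5*d² (n(d, l) = (5*d)*d = 5*d²)
n(-13, 17)*((7 - 3)² + p) = (5*(-13)²)*((7 - 3)² - 84) = (5*169)*(4² - 84) = 845*(16 - 84) = 845*(-68) = -57460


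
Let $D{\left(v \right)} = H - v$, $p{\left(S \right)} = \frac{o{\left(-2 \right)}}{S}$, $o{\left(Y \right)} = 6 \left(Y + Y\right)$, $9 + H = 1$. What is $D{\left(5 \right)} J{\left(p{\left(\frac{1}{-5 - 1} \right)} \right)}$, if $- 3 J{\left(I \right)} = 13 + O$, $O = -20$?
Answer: $- \frac{91}{3} \approx -30.333$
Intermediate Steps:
$H = -8$ ($H = -9 + 1 = -8$)
$o{\left(Y \right)} = 12 Y$ ($o{\left(Y \right)} = 6 \cdot 2 Y = 12 Y$)
$p{\left(S \right)} = - \frac{24}{S}$ ($p{\left(S \right)} = \frac{12 \left(-2\right)}{S} = - \frac{24}{S}$)
$D{\left(v \right)} = -8 - v$
$J{\left(I \right)} = \frac{7}{3}$ ($J{\left(I \right)} = - \frac{13 - 20}{3} = \left(- \frac{1}{3}\right) \left(-7\right) = \frac{7}{3}$)
$D{\left(5 \right)} J{\left(p{\left(\frac{1}{-5 - 1} \right)} \right)} = \left(-8 - 5\right) \frac{7}{3} = \left(-13\right) \frac{7}{3} = - \frac{91}{3}$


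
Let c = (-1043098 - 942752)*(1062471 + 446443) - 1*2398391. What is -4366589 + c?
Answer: -2996483631880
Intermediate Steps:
c = -2996479265291 (c = -1985850*1508914 - 2398391 = -2996476866900 - 2398391 = -2996479265291)
-4366589 + c = -4366589 - 2996479265291 = -2996483631880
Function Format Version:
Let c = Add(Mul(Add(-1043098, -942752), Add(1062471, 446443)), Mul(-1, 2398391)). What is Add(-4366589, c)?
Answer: -2996483631880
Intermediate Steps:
c = -2996479265291 (c = Add(Mul(-1985850, 1508914), -2398391) = Add(-2996476866900, -2398391) = -2996479265291)
Add(-4366589, c) = Add(-4366589, -2996479265291) = -2996483631880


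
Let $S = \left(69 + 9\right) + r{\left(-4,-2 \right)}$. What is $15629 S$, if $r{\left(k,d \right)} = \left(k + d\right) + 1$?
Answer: $1140917$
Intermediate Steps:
$r{\left(k,d \right)} = 1 + d + k$ ($r{\left(k,d \right)} = \left(d + k\right) + 1 = 1 + d + k$)
$S = 73$ ($S = \left(69 + 9\right) - 5 = 78 - 5 = 73$)
$15629 S = 15629 \cdot 73 = 1140917$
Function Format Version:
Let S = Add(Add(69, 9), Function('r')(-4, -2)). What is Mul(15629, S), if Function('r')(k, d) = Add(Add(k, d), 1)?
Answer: 1140917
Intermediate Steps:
Function('r')(k, d) = Add(1, d, k) (Function('r')(k, d) = Add(Add(d, k), 1) = Add(1, d, k))
S = 73 (S = Add(Add(69, 9), Add(1, -2, -4)) = Add(78, -5) = 73)
Mul(15629, S) = Mul(15629, 73) = 1140917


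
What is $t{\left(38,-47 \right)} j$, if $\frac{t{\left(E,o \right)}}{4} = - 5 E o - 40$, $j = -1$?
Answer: $-35560$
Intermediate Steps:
$t{\left(E,o \right)} = -160 - 20 E o$ ($t{\left(E,o \right)} = 4 \left(- 5 E o - 40\right) = 4 \left(-40 - 5 E o\right) = -160 - 20 E o$)
$t{\left(38,-47 \right)} j = \left(-160 - 760 \left(-47\right)\right) \left(-1\right) = \left(-160 + 35720\right) \left(-1\right) = 35560 \left(-1\right) = -35560$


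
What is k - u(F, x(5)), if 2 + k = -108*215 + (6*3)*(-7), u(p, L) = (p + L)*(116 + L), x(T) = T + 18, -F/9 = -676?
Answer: -872221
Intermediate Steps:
F = 6084 (F = -9*(-676) = 6084)
x(T) = 18 + T
u(p, L) = (116 + L)*(L + p) (u(p, L) = (L + p)*(116 + L) = (116 + L)*(L + p))
k = -23348 (k = -2 + (-108*215 + (6*3)*(-7)) = -2 + (-23220 + 18*(-7)) = -2 + (-23220 - 126) = -2 - 23346 = -23348)
k - u(F, x(5)) = -23348 - ((18 + 5)² + 116*(18 + 5) + 116*6084 + (18 + 5)*6084) = -23348 - (23² + 116*23 + 705744 + 23*6084) = -23348 - (529 + 2668 + 705744 + 139932) = -23348 - 1*848873 = -23348 - 848873 = -872221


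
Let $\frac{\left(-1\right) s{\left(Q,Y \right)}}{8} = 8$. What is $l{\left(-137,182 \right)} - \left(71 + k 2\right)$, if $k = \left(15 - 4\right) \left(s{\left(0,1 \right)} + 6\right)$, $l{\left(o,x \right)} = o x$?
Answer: $-23729$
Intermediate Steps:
$s{\left(Q,Y \right)} = -64$ ($s{\left(Q,Y \right)} = \left(-8\right) 8 = -64$)
$k = -638$ ($k = \left(15 - 4\right) \left(-64 + 6\right) = 11 \left(-58\right) = -638$)
$l{\left(-137,182 \right)} - \left(71 + k 2\right) = \left(-137\right) 182 - \left(71 - 1276\right) = -24934 - \left(71 - 1276\right) = -24934 - -1205 = -24934 + 1205 = -23729$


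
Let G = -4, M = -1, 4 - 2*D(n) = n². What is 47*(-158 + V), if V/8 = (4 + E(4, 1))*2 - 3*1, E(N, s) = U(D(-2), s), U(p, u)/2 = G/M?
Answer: 470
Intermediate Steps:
D(n) = 2 - n²/2
U(p, u) = 8 (U(p, u) = 2*(-4/(-1)) = 2*(-4*(-1)) = 2*4 = 8)
E(N, s) = 8
V = 168 (V = 8*((4 + 8)*2 - 3*1) = 8*(12*2 - 3) = 8*(24 - 3) = 8*21 = 168)
47*(-158 + V) = 47*(-158 + 168) = 47*10 = 470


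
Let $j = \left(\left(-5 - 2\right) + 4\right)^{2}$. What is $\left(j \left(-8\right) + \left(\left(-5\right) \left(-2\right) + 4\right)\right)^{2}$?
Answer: $3364$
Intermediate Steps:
$j = 9$ ($j = \left(\left(-5 - 2\right) + 4\right)^{2} = \left(-7 + 4\right)^{2} = \left(-3\right)^{2} = 9$)
$\left(j \left(-8\right) + \left(\left(-5\right) \left(-2\right) + 4\right)\right)^{2} = \left(9 \left(-8\right) + \left(\left(-5\right) \left(-2\right) + 4\right)\right)^{2} = \left(-72 + \left(10 + 4\right)\right)^{2} = \left(-72 + 14\right)^{2} = \left(-58\right)^{2} = 3364$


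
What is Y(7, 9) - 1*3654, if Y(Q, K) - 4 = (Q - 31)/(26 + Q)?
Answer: -40158/11 ≈ -3650.7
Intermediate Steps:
Y(Q, K) = 4 + (-31 + Q)/(26 + Q) (Y(Q, K) = 4 + (Q - 31)/(26 + Q) = 4 + (-31 + Q)/(26 + Q))
Y(7, 9) - 1*3654 = (73 + 5*7)/(26 + 7) - 1*3654 = (73 + 35)/33 - 3654 = (1/33)*108 - 3654 = 36/11 - 3654 = -40158/11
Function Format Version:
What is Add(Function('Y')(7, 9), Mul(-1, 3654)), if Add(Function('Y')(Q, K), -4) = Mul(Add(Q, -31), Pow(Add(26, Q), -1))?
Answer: Rational(-40158, 11) ≈ -3650.7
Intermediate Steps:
Function('Y')(Q, K) = Add(4, Mul(Pow(Add(26, Q), -1), Add(-31, Q))) (Function('Y')(Q, K) = Add(4, Mul(Add(Q, -31), Pow(Add(26, Q), -1))) = Add(4, Mul(Add(-31, Q), Pow(Add(26, Q), -1))) = Add(4, Mul(Pow(Add(26, Q), -1), Add(-31, Q))))
Add(Function('Y')(7, 9), Mul(-1, 3654)) = Add(Mul(Pow(Add(26, 7), -1), Add(73, Mul(5, 7))), Mul(-1, 3654)) = Add(Mul(Pow(33, -1), Add(73, 35)), -3654) = Add(Mul(Rational(1, 33), 108), -3654) = Add(Rational(36, 11), -3654) = Rational(-40158, 11)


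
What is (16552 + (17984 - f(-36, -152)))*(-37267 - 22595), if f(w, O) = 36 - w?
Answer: -2063083968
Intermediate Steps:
(16552 + (17984 - f(-36, -152)))*(-37267 - 22595) = (16552 + (17984 - (36 - 1*(-36))))*(-37267 - 22595) = (16552 + (17984 - (36 + 36)))*(-59862) = (16552 + (17984 - 1*72))*(-59862) = (16552 + (17984 - 72))*(-59862) = (16552 + 17912)*(-59862) = 34464*(-59862) = -2063083968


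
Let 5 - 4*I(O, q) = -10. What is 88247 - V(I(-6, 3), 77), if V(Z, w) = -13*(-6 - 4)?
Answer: 88117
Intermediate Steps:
I(O, q) = 15/4 (I(O, q) = 5/4 - ¼*(-10) = 5/4 + 5/2 = 15/4)
V(Z, w) = 130 (V(Z, w) = -13*(-10) = 130)
88247 - V(I(-6, 3), 77) = 88247 - 1*130 = 88247 - 130 = 88117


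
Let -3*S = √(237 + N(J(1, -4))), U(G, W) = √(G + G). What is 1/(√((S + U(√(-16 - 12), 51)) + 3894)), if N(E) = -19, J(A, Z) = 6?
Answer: √3/√(11682 - √218 + 6*7^(¼)*√I) ≈ 0.016031 - 4.7381e-6*I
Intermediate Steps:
U(G, W) = √2*√G (U(G, W) = √(2*G) = √2*√G)
S = -√218/3 (S = -√(237 - 19)/3 = -√218/3 ≈ -4.9216)
1/(√((S + U(√(-16 - 12), 51)) + 3894)) = 1/(√((-√218/3 + √2*√(√(-16 - 12))) + 3894)) = 1/(√((-√218/3 + √2*√(√(-28))) + 3894)) = 1/(√((-√218/3 + √2*√(2*I*√7)) + 3894)) = 1/(√((-√218/3 + √2*(√2*7^(¼)*√I)) + 3894)) = 1/(√((-√218/3 + 2*7^(¼)*√I) + 3894)) = 1/(√(3894 - √218/3 + 2*7^(¼)*√I)) = (3894 - √218/3 + 2*7^(¼)*√I)^(-½)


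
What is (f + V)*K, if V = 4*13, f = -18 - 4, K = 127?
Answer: 3810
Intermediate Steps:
f = -22
V = 52
(f + V)*K = (-22 + 52)*127 = 30*127 = 3810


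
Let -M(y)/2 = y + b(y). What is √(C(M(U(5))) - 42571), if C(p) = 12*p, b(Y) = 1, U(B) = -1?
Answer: I*√42571 ≈ 206.33*I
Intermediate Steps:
M(y) = -2 - 2*y (M(y) = -2*(y + 1) = -2*(1 + y) = -2 - 2*y)
√(C(M(U(5))) - 42571) = √(12*(-2 - 2*(-1)) - 42571) = √(12*(-2 + 2) - 42571) = √(12*0 - 42571) = √(0 - 42571) = √(-42571) = I*√42571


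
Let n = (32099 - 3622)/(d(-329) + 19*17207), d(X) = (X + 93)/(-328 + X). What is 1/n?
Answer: 214795217/18709389 ≈ 11.481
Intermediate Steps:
d(X) = (93 + X)/(-328 + X)
n = 18709389/214795217 (n = (32099 - 3622)/((93 - 329)/(-328 - 329) + 19*17207) = 28477/(-236/(-657) + 326933) = 28477/(-1/657*(-236) + 326933) = 28477/(236/657 + 326933) = 28477/(214795217/657) = 28477*(657/214795217) = 18709389/214795217 ≈ 0.087103)
1/n = 1/(18709389/214795217) = 214795217/18709389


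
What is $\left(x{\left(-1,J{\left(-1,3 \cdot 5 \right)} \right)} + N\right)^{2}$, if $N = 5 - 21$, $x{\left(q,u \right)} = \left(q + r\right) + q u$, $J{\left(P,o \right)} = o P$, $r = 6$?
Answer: $16$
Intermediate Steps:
$J{\left(P,o \right)} = P o$
$x{\left(q,u \right)} = 6 + q + q u$ ($x{\left(q,u \right)} = \left(q + 6\right) + q u = \left(6 + q\right) + q u = 6 + q + q u$)
$N = -16$ ($N = 5 - 21 = -16$)
$\left(x{\left(-1,J{\left(-1,3 \cdot 5 \right)} \right)} + N\right)^{2} = \left(\left(6 - 1 - - 3 \cdot 5\right) - 16\right)^{2} = \left(\left(6 - 1 - \left(-1\right) 15\right) - 16\right)^{2} = \left(\left(6 - 1 - -15\right) - 16\right)^{2} = \left(\left(6 - 1 + 15\right) - 16\right)^{2} = \left(20 - 16\right)^{2} = 4^{2} = 16$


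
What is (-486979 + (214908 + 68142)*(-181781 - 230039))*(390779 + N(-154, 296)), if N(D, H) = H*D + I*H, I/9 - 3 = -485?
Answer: 109438468339998087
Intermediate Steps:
I = -4338 (I = 27 + 9*(-485) = 27 - 4365 = -4338)
N(D, H) = -4338*H + D*H (N(D, H) = H*D - 4338*H = D*H - 4338*H = -4338*H + D*H)
(-486979 + (214908 + 68142)*(-181781 - 230039))*(390779 + N(-154, 296)) = (-486979 + (214908 + 68142)*(-181781 - 230039))*(390779 + 296*(-4338 - 154)) = (-486979 + 283050*(-411820))*(390779 + 296*(-4492)) = (-486979 - 116565651000)*(390779 - 1329632) = -116566137979*(-938853) = 109438468339998087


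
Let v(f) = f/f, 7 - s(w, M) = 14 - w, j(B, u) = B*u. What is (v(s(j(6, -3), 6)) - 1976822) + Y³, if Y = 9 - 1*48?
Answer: -2036140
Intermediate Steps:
Y = -39 (Y = 9 - 48 = -39)
s(w, M) = -7 + w (s(w, M) = 7 - (14 - w) = 7 + (-14 + w) = -7 + w)
v(f) = 1
(v(s(j(6, -3), 6)) - 1976822) + Y³ = (1 - 1976822) + (-39)³ = -1976821 - 59319 = -2036140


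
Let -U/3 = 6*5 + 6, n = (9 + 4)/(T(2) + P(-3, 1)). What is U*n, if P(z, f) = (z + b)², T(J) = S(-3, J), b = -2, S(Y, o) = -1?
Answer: -117/2 ≈ -58.500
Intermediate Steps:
T(J) = -1
P(z, f) = (-2 + z)² (P(z, f) = (z - 2)² = (-2 + z)²)
n = 13/24 (n = (9 + 4)/(-1 + (-2 - 3)²) = 13/(-1 + (-5)²) = 13/(-1 + 25) = 13/24 ≈ 0.54167)
U = -108 (U = -3*(6*5 + 6) = -3*(30 + 6) = -3*36 = -108)
U*n = -108*13/24 = -117/2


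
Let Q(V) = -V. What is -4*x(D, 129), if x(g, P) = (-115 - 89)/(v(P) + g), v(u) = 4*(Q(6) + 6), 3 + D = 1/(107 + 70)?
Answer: -72216/265 ≈ -272.51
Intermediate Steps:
D = -530/177 (D = -3 + 1/(107 + 70) = -3 + 1/177 = -530/177 ≈ -2.9944)
v(u) = 0 (v(u) = 4*(-1*6 + 6) = 4*(-6 + 6) = 4*0 = 0)
x(g, P) = -204/g (x(g, P) = (-115 - 89)/(0 + g) = -204/g)
-4*x(D, 129) = -(-816)/(-530/177) = -(-816)*(-177)/530 = -4*18054/265 = -72216/265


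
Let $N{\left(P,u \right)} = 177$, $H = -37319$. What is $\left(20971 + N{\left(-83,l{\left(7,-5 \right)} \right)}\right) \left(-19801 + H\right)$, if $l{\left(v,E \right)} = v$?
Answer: $-1207973760$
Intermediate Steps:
$\left(20971 + N{\left(-83,l{\left(7,-5 \right)} \right)}\right) \left(-19801 + H\right) = \left(20971 + 177\right) \left(-19801 - 37319\right) = 21148 \left(-57120\right) = -1207973760$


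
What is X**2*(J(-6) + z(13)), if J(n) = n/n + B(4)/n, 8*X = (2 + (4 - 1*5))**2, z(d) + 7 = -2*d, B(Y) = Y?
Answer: -49/96 ≈ -0.51042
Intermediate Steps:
z(d) = -7 - 2*d
X = 1/8 (X = (2 + (4 - 1*5))**2/8 = (2 + (4 - 5))**2/8 = (2 - 1)**2/8 = (1/8)*1**2 = (1/8)*1 = 1/8 ≈ 0.12500)
J(n) = 1 + 4/n (J(n) = n/n + 4/n = 1 + 4/n)
X**2*(J(-6) + z(13)) = (1/8)**2*((4 - 6)/(-6) + (-7 - 2*13)) = (-1/6*(-2) + (-7 - 26))/64 = (1/3 - 33)/64 = (1/64)*(-98/3) = -49/96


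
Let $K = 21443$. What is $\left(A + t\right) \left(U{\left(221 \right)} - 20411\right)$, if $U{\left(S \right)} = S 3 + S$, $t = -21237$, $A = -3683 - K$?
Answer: $905330301$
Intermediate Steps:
$A = -25126$ ($A = -3683 - 21443 = -25126$)
$U{\left(S \right)} = 4 S$ ($U{\left(S \right)} = 3 S + S = 4 S$)
$\left(A + t\right) \left(U{\left(221 \right)} - 20411\right) = \left(-25126 - 21237\right) \left(4 \cdot 221 - 20411\right) = - 46363 \left(884 - 20411\right) = \left(-46363\right) \left(-19527\right) = 905330301$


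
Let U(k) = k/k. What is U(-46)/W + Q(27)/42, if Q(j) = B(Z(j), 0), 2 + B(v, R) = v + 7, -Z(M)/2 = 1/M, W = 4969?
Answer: 94573/804978 ≈ 0.11749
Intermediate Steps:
Z(M) = -2/M
B(v, R) = 5 + v (B(v, R) = -2 + (v + 7) = -2 + (7 + v) = 5 + v)
Q(j) = 5 - 2/j
U(k) = 1
U(-46)/W + Q(27)/42 = 1/4969 + (5 - 2/27)/42 = 1*(1/4969) + (5 - 2*1/27)*(1/42) = 1/4969 + (5 - 2/27)*(1/42) = 1/4969 + (133/27)*(1/42) = 1/4969 + 19/162 = 94573/804978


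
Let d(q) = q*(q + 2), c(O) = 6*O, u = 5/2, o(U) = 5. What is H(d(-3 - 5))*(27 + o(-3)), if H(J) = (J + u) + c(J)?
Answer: 10832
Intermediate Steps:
u = 5/2 (u = 5*(½) = 5/2 ≈ 2.5000)
d(q) = q*(2 + q)
H(J) = 5/2 + 7*J (H(J) = (J + 5/2) + 6*J = (5/2 + J) + 6*J = 5/2 + 7*J)
H(d(-3 - 5))*(27 + o(-3)) = (5/2 + 7*((-3 - 5)*(2 + (-3 - 5))))*(27 + 5) = (5/2 + 7*(-8*(2 - 8)))*32 = (5/2 + 7*(-8*(-6)))*32 = (5/2 + 7*48)*32 = (5/2 + 336)*32 = (677/2)*32 = 10832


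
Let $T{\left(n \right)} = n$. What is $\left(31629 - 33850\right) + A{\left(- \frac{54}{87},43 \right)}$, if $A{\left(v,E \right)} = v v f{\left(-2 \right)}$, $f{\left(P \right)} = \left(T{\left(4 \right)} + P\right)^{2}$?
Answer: $- \frac{1866565}{841} \approx -2219.5$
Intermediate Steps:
$f{\left(P \right)} = \left(4 + P\right)^{2}$
$A{\left(v,E \right)} = 4 v^{2}$ ($A{\left(v,E \right)} = v v \left(4 - 2\right)^{2} = v^{2} \cdot 2^{2} = v^{2} \cdot 4 = 4 v^{2}$)
$\left(31629 - 33850\right) + A{\left(- \frac{54}{87},43 \right)} = \left(31629 - 33850\right) + 4 \left(- \frac{54}{87}\right)^{2} = -2221 + 4 \left(\left(-54\right) \frac{1}{87}\right)^{2} = -2221 + 4 \left(- \frac{18}{29}\right)^{2} = -2221 + 4 \cdot \frac{324}{841} = -2221 + \frac{1296}{841} = - \frac{1866565}{841}$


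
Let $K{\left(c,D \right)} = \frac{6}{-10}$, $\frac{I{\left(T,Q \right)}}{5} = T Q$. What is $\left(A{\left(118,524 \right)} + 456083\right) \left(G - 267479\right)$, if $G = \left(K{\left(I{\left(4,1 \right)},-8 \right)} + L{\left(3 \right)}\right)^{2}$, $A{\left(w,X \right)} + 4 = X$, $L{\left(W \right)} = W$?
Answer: $- \frac{3053227095093}{25} \approx -1.2213 \cdot 10^{11}$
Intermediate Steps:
$I{\left(T,Q \right)} = 5 Q T$ ($I{\left(T,Q \right)} = 5 T Q = 5 Q T$)
$A{\left(w,X \right)} = -4 + X$
$K{\left(c,D \right)} = - \frac{3}{5}$ ($K{\left(c,D \right)} = 6 \left(- \frac{1}{10}\right) = - \frac{3}{5}$)
$G = \frac{144}{25}$ ($G = \left(- \frac{3}{5} + 3\right)^{2} = \left(\frac{12}{5}\right)^{2} = \frac{144}{25} \approx 5.76$)
$\left(A{\left(118,524 \right)} + 456083\right) \left(G - 267479\right) = \left(\left(-4 + 524\right) + 456083\right) \left(\frac{144}{25} - 267479\right) = \left(520 + 456083\right) \left(- \frac{6686831}{25}\right) = 456603 \left(- \frac{6686831}{25}\right) = - \frac{3053227095093}{25}$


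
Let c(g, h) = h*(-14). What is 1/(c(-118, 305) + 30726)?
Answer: 1/26456 ≈ 3.7799e-5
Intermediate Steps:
c(g, h) = -14*h
1/(c(-118, 305) + 30726) = 1/(-14*305 + 30726) = 1/(-4270 + 30726) = 1/26456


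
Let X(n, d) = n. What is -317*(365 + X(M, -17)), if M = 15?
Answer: -120460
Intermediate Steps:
-317*(365 + X(M, -17)) = -317*(365 + 15) = -317*380 = -120460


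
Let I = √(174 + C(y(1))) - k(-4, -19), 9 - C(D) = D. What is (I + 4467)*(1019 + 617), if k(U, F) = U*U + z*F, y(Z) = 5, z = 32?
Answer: 8276524 + 1636*√178 ≈ 8.2984e+6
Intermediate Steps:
C(D) = 9 - D
k(U, F) = U² + 32*F (k(U, F) = U*U + 32*F = U² + 32*F)
I = 592 + √178 (I = √(174 + (9 - 1*5)) - ((-4)² + 32*(-19)) = √(174 + (9 - 5)) - (16 - 608) = √(174 + 4) - 1*(-592) = √178 + 592 = 592 + √178 ≈ 605.34)
(I + 4467)*(1019 + 617) = ((592 + √178) + 4467)*(1019 + 617) = (5059 + √178)*1636 = 8276524 + 1636*√178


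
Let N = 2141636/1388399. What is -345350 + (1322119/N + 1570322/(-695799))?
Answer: 58661736352566779/114626783628 ≈ 5.1176e+5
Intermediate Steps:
N = 2141636/1388399 (N = 2141636*(1/1388399) = 2141636/1388399 ≈ 1.5425)
-345350 + (1322119/N + 1570322/(-695799)) = -345350 + (1322119/(2141636/1388399) + 1570322/(-695799)) = -345350 + (1322119*(1388399/2141636) + 1570322*(-1/695799)) = -345350 + (1835628697481/2141636 - 120794/53523) = -345350 + 98248096078496579/114626783628 = 58661736352566779/114626783628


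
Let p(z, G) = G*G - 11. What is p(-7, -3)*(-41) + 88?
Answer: 170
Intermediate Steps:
p(z, G) = -11 + G**2 (p(z, G) = G**2 - 11 = -11 + G**2)
p(-7, -3)*(-41) + 88 = (-11 + (-3)**2)*(-41) + 88 = (-11 + 9)*(-41) + 88 = -2*(-41) + 88 = 82 + 88 = 170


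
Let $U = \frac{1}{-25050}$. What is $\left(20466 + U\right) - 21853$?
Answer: $- \frac{34744351}{25050} \approx -1387.0$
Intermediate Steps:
$U = - \frac{1}{25050} \approx -3.992 \cdot 10^{-5}$
$\left(20466 + U\right) - 21853 = \left(20466 - \frac{1}{25050}\right) - 21853 = \frac{512673299}{25050} - 21853 = - \frac{34744351}{25050}$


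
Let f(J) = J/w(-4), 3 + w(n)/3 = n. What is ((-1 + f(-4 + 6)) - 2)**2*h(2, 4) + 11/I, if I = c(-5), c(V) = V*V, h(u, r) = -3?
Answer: -104008/3675 ≈ -28.301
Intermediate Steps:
c(V) = V**2
w(n) = -9 + 3*n
f(J) = -J/21 (f(J) = J/(-9 + 3*(-4)) = J/(-9 - 12) = J/(-21) = J*(-1/21) = -J/21)
I = 25 (I = (-5)**2 = 25)
((-1 + f(-4 + 6)) - 2)**2*h(2, 4) + 11/I = ((-1 - (-4 + 6)/21) - 2)**2*(-3) + 11/25 = ((-1 - 1/21*2) - 2)**2*(-3) + 11*(1/25) = ((-1 - 2/21) - 2)**2*(-3) + 11/25 = (-23/21 - 2)**2*(-3) + 11/25 = (-65/21)**2*(-3) + 11/25 = (4225/441)*(-3) + 11/25 = -4225/147 + 11/25 = -104008/3675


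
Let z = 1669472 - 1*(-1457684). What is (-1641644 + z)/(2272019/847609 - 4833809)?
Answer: -629566670404/2048588870331 ≈ -0.30732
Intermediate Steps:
z = 3127156 (z = 1669472 + 1457684 = 3127156)
(-1641644 + z)/(2272019/847609 - 4833809) = (-1641644 + 3127156)/(2272019/847609 - 4833809) = 1485512/(2272019*(1/847609) - 4833809) = 1485512/(2272019/847609 - 4833809) = 1485512/(-4097177740662/847609) = 1485512*(-847609/4097177740662) = -629566670404/2048588870331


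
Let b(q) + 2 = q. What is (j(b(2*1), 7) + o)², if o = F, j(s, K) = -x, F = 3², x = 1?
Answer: 64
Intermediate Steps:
F = 9
b(q) = -2 + q
j(s, K) = -1 (j(s, K) = -1*1 = -1)
o = 9
(j(b(2*1), 7) + o)² = (-1 + 9)² = 8² = 64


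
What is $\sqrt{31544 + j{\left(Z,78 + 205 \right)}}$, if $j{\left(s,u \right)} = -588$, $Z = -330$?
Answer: $2 \sqrt{7739} \approx 175.94$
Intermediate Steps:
$\sqrt{31544 + j{\left(Z,78 + 205 \right)}} = \sqrt{31544 - 588} = \sqrt{30956} = 2 \sqrt{7739}$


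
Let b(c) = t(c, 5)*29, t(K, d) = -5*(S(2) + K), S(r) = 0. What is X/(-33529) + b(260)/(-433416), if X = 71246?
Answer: -7403778259/3633001266 ≈ -2.0379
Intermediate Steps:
t(K, d) = -5*K (t(K, d) = -5*(0 + K) = -5*K)
b(c) = -145*c (b(c) = -5*c*29 = -145*c)
X/(-33529) + b(260)/(-433416) = 71246/(-33529) - 145*260/(-433416) = 71246*(-1/33529) - 37700*(-1/433416) = -71246/33529 + 9425/108354 = -7403778259/3633001266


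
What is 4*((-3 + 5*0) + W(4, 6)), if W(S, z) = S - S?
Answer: -12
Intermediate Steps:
W(S, z) = 0
4*((-3 + 5*0) + W(4, 6)) = 4*((-3 + 5*0) + 0) = 4*((-3 + 0) + 0) = 4*(-3 + 0) = 4*(-3) = -12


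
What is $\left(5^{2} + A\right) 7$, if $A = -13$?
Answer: $84$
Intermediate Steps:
$\left(5^{2} + A\right) 7 = \left(5^{2} - 13\right) 7 = \left(25 - 13\right) 7 = 12 \cdot 7 = 84$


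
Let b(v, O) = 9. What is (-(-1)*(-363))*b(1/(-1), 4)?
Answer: -3267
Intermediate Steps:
(-(-1)*(-363))*b(1/(-1), 4) = -(-1)*(-363)*9 = -1*363*9 = -363*9 = -3267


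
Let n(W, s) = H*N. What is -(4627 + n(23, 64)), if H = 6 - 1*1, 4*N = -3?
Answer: -18493/4 ≈ -4623.3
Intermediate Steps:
N = -¾ (N = (¼)*(-3) = -¾ ≈ -0.75000)
H = 5 (H = 6 - 1 = 5)
n(W, s) = -15/4 (n(W, s) = 5*(-¾) = -15/4)
-(4627 + n(23, 64)) = -(4627 - 15/4) = -1*18493/4 = -18493/4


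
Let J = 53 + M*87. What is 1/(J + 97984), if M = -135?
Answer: 1/86292 ≈ 1.1589e-5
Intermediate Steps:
J = -11692 (J = 53 - 135*87 = 53 - 11745 = -11692)
1/(J + 97984) = 1/(-11692 + 97984) = 1/86292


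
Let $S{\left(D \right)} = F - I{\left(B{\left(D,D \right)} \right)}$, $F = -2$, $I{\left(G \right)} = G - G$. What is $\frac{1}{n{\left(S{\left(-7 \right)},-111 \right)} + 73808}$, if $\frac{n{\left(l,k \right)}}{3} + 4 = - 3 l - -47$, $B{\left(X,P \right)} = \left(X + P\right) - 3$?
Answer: $\frac{1}{73955} \approx 1.3522 \cdot 10^{-5}$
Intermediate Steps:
$B{\left(X,P \right)} = -3 + P + X$ ($B{\left(X,P \right)} = \left(P + X\right) - 3 = -3 + P + X$)
$I{\left(G \right)} = 0$
$S{\left(D \right)} = -2$ ($S{\left(D \right)} = -2 - 0 = -2 + 0 = -2$)
$n{\left(l,k \right)} = 129 - 9 l$ ($n{\left(l,k \right)} = -12 + 3 \left(- 3 l - -47\right) = -12 + 3 \left(- 3 l + 47\right) = -12 + 3 \left(47 - 3 l\right) = -12 - \left(-141 + 9 l\right) = 129 - 9 l$)
$\frac{1}{n{\left(S{\left(-7 \right)},-111 \right)} + 73808} = \frac{1}{\left(129 - -18\right) + 73808} = \frac{1}{\left(129 + 18\right) + 73808} = \frac{1}{147 + 73808} = \frac{1}{73955}$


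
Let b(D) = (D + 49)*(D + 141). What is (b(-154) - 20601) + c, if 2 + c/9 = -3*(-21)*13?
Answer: -11883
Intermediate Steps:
c = 7353 (c = -18 + 9*(-3*(-21)*13) = -18 + 9*(63*13) = -18 + 9*819 = -18 + 7371 = 7353)
b(D) = (49 + D)*(141 + D)
(b(-154) - 20601) + c = ((6909 + (-154)**2 + 190*(-154)) - 20601) + 7353 = ((6909 + 23716 - 29260) - 20601) + 7353 = (1365 - 20601) + 7353 = -19236 + 7353 = -11883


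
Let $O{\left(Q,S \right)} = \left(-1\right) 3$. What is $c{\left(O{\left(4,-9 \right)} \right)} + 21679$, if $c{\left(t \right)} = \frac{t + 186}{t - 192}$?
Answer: $\frac{1409074}{65} \approx 21678.0$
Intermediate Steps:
$O{\left(Q,S \right)} = -3$
$c{\left(t \right)} = \frac{186 + t}{-192 + t}$
$c{\left(O{\left(4,-9 \right)} \right)} + 21679 = \frac{186 - 3}{-192 - 3} + 21679 = \frac{1}{-195} \cdot 183 + 21679 = \left(- \frac{1}{195}\right) 183 + 21679 = - \frac{61}{65} + 21679 = \frac{1409074}{65}$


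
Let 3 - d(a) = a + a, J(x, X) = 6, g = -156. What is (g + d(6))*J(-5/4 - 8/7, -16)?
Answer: -990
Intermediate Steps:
d(a) = 3 - 2*a (d(a) = 3 - (a + a) = 3 - 2*a)
(g + d(6))*J(-5/4 - 8/7, -16) = (-156 + (3 - 2*6))*6 = (-156 + (3 - 12))*6 = (-156 - 9)*6 = -165*6 = -990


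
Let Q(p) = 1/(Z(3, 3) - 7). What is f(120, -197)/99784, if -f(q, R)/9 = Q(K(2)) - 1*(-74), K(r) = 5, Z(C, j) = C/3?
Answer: -1329/199568 ≈ -0.0066594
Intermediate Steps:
Z(C, j) = C/3 (Z(C, j) = C*(⅓) = C/3)
Q(p) = -⅙ (Q(p) = 1/((⅓)*3 - 7) = 1/(1 - 7) = 1/(-6) = -⅙)
f(q, R) = -1329/2 (f(q, R) = -9*(-⅙ - 1*(-74)) = -9*(-⅙ + 74) = -9*443/6 = -1329/2)
f(120, -197)/99784 = -1329/2/99784 = -1329/2*1/99784 = -1329/199568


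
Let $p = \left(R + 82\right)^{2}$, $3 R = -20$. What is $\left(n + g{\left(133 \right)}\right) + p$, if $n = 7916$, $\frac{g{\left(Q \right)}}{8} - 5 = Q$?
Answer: $\frac{132256}{9} \approx 14695.0$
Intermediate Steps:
$R = - \frac{20}{3}$ ($R = \frac{1}{3} \left(-20\right) = - \frac{20}{3} \approx -6.6667$)
$g{\left(Q \right)} = 40 + 8 Q$
$p = \frac{51076}{9}$ ($p = \left(- \frac{20}{3} + 82\right)^{2} = \left(\frac{226}{3}\right)^{2} = \frac{51076}{9} \approx 5675.1$)
$\left(n + g{\left(133 \right)}\right) + p = \left(7916 + \left(40 + 8 \cdot 133\right)\right) + \frac{51076}{9} = \left(7916 + \left(40 + 1064\right)\right) + \frac{51076}{9} = \left(7916 + 1104\right) + \frac{51076}{9} = 9020 + \frac{51076}{9} = \frac{132256}{9}$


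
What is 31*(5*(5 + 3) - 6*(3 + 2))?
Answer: 310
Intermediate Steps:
31*(5*(5 + 3) - 6*(3 + 2)) = 31*(5*8 - 6*5) = 31*(40 - 30) = 31*10 = 310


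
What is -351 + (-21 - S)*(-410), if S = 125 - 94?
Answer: 20969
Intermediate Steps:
S = 31
-351 + (-21 - S)*(-410) = -351 + (-21 - 1*31)*(-410) = -351 + (-21 - 31)*(-410) = -351 - 52*(-410) = -351 + 21320 = 20969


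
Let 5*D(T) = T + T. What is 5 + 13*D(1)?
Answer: 51/5 ≈ 10.200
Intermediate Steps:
D(T) = 2*T/5 (D(T) = (T + T)/5 = (2*T)/5 = 2*T/5)
5 + 13*D(1) = 5 + 13*((⅖)*1) = 5 + 13*(⅖) = 5 + 26/5 = 51/5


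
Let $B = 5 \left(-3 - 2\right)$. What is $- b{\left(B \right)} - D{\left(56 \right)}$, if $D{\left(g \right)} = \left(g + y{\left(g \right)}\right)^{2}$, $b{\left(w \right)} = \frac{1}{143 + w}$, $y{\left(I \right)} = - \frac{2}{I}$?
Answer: $- \frac{144874243}{46256} \approx -3132.0$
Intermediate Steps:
$B = -25$ ($B = 5 \left(-5\right) = -25$)
$D{\left(g \right)} = \left(g - \frac{2}{g}\right)^{2}$
$- b{\left(B \right)} - D{\left(56 \right)} = - \frac{1}{143 - 25} - \frac{\left(-2 + 56^{2}\right)^{2}}{3136} = - \frac{1}{118} - \frac{\left(-2 + 3136\right)^{2}}{3136} = \left(-1\right) \frac{1}{118} - \frac{3134^{2}}{3136} = - \frac{1}{118} - \frac{1}{3136} \cdot 9821956 = - \frac{1}{118} - \frac{2455489}{784} = - \frac{144874243}{46256}$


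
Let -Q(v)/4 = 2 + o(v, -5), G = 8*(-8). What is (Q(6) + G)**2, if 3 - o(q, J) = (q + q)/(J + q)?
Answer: 1296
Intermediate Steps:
G = -64
o(q, J) = 3 - 2*q/(J + q) (o(q, J) = 3 - (q + q)/(J + q) = 3 - 2*q/(J + q))
Q(v) = -8 - 4*(-15 + v)/(-5 + v) (Q(v) = -4*(2 + (v + 3*(-5))/(-5 + v)) = -4*(2 + (v - 15)/(-5 + v)) = -4*(2 + (-15 + v)/(-5 + v)) = -8 - 4*(-15 + v)/(-5 + v))
(Q(6) + G)**2 = (4*(25 - 3*6)/(-5 + 6) - 64)**2 = (4*(25 - 18)/1 - 64)**2 = (4*1*7 - 64)**2 = (28 - 64)**2 = (-36)**2 = 1296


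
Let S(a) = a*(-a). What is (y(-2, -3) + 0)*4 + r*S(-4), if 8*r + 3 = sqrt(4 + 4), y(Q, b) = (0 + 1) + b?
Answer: -2 - 4*sqrt(2) ≈ -7.6569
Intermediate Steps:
y(Q, b) = 1 + b
S(a) = -a**2
r = -3/8 + sqrt(2)/4 (r = -3/8 + sqrt(4 + 4)/8 = -3/8 + sqrt(8)/8 = -3/8 + (2*sqrt(2))/8 = -3/8 + sqrt(2)/4 ≈ -0.021447)
(y(-2, -3) + 0)*4 + r*S(-4) = ((1 - 3) + 0)*4 + (-3/8 + sqrt(2)/4)*(-1*(-4)**2) = (-2 + 0)*4 + (-3/8 + sqrt(2)/4)*(-1*16) = -2*4 + (-3/8 + sqrt(2)/4)*(-16) = -8 + (6 - 4*sqrt(2)) = -2 - 4*sqrt(2)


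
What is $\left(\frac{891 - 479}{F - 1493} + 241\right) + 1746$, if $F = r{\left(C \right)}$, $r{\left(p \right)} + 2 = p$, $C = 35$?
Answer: $\frac{725152}{365} \approx 1986.7$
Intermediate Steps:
$r{\left(p \right)} = -2 + p$
$F = 33$ ($F = -2 + 35 = 33$)
$\left(\frac{891 - 479}{F - 1493} + 241\right) + 1746 = \left(\frac{891 - 479}{33 - 1493} + 241\right) + 1746 = \left(\frac{412}{-1460} + 241\right) + 1746 = \left(412 \left(- \frac{1}{1460}\right) + 241\right) + 1746 = \left(- \frac{103}{365} + 241\right) + 1746 = \frac{87862}{365} + 1746 = \frac{725152}{365}$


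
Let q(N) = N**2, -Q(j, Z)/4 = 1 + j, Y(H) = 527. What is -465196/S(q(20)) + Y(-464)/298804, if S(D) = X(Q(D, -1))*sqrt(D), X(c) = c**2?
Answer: -6992809059/960959640080 ≈ -0.0072769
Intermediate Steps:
Q(j, Z) = -4 - 4*j (Q(j, Z) = -4*(1 + j) = -4 - 4*j)
S(D) = sqrt(D)*(-4 - 4*D)**2 (S(D) = (-4 - 4*D)**2*sqrt(D) = sqrt(D)*(-4 - 4*D)**2)
-465196/S(q(20)) + Y(-464)/298804 = -465196*1/(320*(1 + 20**2)**2) + 527/298804 = -465196*1/(320*(1 + 400)**2) + 527*(1/298804) = -465196/(16*20*401**2) + 527/298804 = -465196/(16*20*160801) + 527/298804 = -465196/51456320 + 527/298804 = -465196*1/51456320 + 527/298804 = -116299/12864080 + 527/298804 = -6992809059/960959640080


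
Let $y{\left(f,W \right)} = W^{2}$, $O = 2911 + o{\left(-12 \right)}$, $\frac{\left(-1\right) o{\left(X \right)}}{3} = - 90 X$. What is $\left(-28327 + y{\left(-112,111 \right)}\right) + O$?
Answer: $-16335$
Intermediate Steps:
$o{\left(X \right)} = 270 X$ ($o{\left(X \right)} = - 3 \left(- 90 X\right) = 270 X$)
$O = -329$ ($O = 2911 + 270 \left(-12\right) = 2911 - 3240 = -329$)
$\left(-28327 + y{\left(-112,111 \right)}\right) + O = \left(-28327 + 111^{2}\right) - 329 = \left(-28327 + 12321\right) - 329 = -16006 - 329 = -16335$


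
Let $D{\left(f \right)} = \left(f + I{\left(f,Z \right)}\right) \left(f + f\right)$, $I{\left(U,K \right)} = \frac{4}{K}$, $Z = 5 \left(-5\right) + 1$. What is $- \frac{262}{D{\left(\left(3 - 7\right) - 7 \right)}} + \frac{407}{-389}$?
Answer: $- \frac{605713}{286693} \approx -2.1128$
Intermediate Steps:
$Z = -24$ ($Z = -25 + 1 = -24$)
$D{\left(f \right)} = 2 f \left(- \frac{1}{6} + f\right)$ ($D{\left(f \right)} = \left(f + \frac{4}{-24}\right) \left(f + f\right) = \left(f + 4 \left(- \frac{1}{24}\right)\right) 2 f = \left(f - \frac{1}{6}\right) 2 f = \left(- \frac{1}{6} + f\right) 2 f = 2 f \left(- \frac{1}{6} + f\right)$)
$- \frac{262}{D{\left(\left(3 - 7\right) - 7 \right)}} + \frac{407}{-389} = - \frac{262}{\frac{1}{3} \left(\left(3 - 7\right) - 7\right) \left(-1 + 6 \left(\left(3 - 7\right) - 7\right)\right)} + \frac{407}{-389} = - \frac{262}{\frac{1}{3} \left(-4 - 7\right) \left(-1 + 6 \left(-4 - 7\right)\right)} + 407 \left(- \frac{1}{389}\right) = - \frac{262}{\frac{1}{3} \left(-11\right) \left(-1 + 6 \left(-11\right)\right)} - \frac{407}{389} = - \frac{262}{\frac{1}{3} \left(-11\right) \left(-1 - 66\right)} - \frac{407}{389} = - \frac{262}{\frac{1}{3} \left(-11\right) \left(-67\right)} - \frac{407}{389} = - \frac{262}{\frac{737}{3}} - \frac{407}{389} = \left(-262\right) \frac{3}{737} - \frac{407}{389} = - \frac{786}{737} - \frac{407}{389} = - \frac{605713}{286693}$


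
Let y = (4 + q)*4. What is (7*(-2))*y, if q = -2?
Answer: -112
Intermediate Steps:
y = 8 (y = (4 - 2)*4 = 2*4 = 8)
(7*(-2))*y = (7*(-2))*8 = -14*8 = -112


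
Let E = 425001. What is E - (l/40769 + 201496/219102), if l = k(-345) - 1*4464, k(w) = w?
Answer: 1898171891295266/4466284719 ≈ 4.2500e+5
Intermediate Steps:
l = -4809 (l = -345 - 1*4464 = -345 - 4464 = -4809)
E - (l/40769 + 201496/219102) = 425001 - (-4809/40769 + 201496/219102) = 425001 - (-4809*1/40769 + 201496*(1/219102)) = 425001 - (-4809/40769 + 100748/109551) = 425001 - 1*3580564453/4466284719 = 425001 - 3580564453/4466284719 = 1898171891295266/4466284719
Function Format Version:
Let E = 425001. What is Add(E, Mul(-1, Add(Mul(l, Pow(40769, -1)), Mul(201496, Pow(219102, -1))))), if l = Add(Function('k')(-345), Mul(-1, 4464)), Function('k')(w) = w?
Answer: Rational(1898171891295266, 4466284719) ≈ 4.2500e+5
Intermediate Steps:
l = -4809 (l = Add(-345, Mul(-1, 4464)) = Add(-345, -4464) = -4809)
Add(E, Mul(-1, Add(Mul(l, Pow(40769, -1)), Mul(201496, Pow(219102, -1))))) = Add(425001, Mul(-1, Add(Mul(-4809, Pow(40769, -1)), Mul(201496, Pow(219102, -1))))) = Add(425001, Mul(-1, Add(Mul(-4809, Rational(1, 40769)), Mul(201496, Rational(1, 219102))))) = Add(425001, Mul(-1, Add(Rational(-4809, 40769), Rational(100748, 109551)))) = Add(425001, Mul(-1, Rational(3580564453, 4466284719))) = Add(425001, Rational(-3580564453, 4466284719)) = Rational(1898171891295266, 4466284719)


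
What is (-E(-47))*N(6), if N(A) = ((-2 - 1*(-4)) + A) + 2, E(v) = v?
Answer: 470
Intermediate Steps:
N(A) = 4 + A (N(A) = ((-2 + 4) + A) + 2 = (2 + A) + 2 = 4 + A)
(-E(-47))*N(6) = (-1*(-47))*(4 + 6) = 47*10 = 470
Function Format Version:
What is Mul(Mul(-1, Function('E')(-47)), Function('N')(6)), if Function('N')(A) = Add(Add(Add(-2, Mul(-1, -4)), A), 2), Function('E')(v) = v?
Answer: 470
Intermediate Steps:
Function('N')(A) = Add(4, A) (Function('N')(A) = Add(Add(Add(-2, 4), A), 2) = Add(Add(2, A), 2) = Add(4, A))
Mul(Mul(-1, Function('E')(-47)), Function('N')(6)) = Mul(Mul(-1, -47), Add(4, 6)) = Mul(47, 10) = 470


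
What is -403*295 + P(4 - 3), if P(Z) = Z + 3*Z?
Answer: -118881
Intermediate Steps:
P(Z) = 4*Z
-403*295 + P(4 - 3) = -403*295 + 4*(4 - 3) = -118885 + 4*1 = -118885 + 4 = -118881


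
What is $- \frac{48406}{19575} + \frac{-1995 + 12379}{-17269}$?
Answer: $- \frac{1039190014}{338040675} \approx -3.0742$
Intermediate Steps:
$- \frac{48406}{19575} + \frac{-1995 + 12379}{-17269} = \left(-48406\right) \frac{1}{19575} + 10384 \left(- \frac{1}{17269}\right) = - \frac{48406}{19575} - \frac{10384}{17269} = - \frac{1039190014}{338040675}$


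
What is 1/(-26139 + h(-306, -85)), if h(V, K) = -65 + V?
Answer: -1/26510 ≈ -3.7722e-5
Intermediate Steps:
1/(-26139 + h(-306, -85)) = 1/(-26139 + (-65 - 306)) = 1/(-26139 - 371) = 1/(-26510) = -1/26510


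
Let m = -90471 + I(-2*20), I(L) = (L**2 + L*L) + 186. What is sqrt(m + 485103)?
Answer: sqrt(398018) ≈ 630.89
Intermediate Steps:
I(L) = 186 + 2*L**2 (I(L) = (L**2 + L**2) + 186 = 2*L**2 + 186 = 186 + 2*L**2)
m = -87085 (m = -90471 + (186 + 2*(-2*20)**2) = -90471 + (186 + 2*(-40)**2) = -90471 + (186 + 2*1600) = -90471 + (186 + 3200) = -90471 + 3386 = -87085)
sqrt(m + 485103) = sqrt(-87085 + 485103) = sqrt(398018)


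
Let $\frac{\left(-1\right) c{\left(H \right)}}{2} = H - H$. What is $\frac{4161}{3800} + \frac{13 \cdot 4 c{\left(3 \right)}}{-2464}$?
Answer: $\frac{219}{200} \approx 1.095$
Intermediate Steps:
$c{\left(H \right)} = 0$ ($c{\left(H \right)} = - 2 \left(H - H\right) = \left(-2\right) 0 = 0$)
$\frac{4161}{3800} + \frac{13 \cdot 4 c{\left(3 \right)}}{-2464} = \frac{4161}{3800} + \frac{13 \cdot 4 \cdot 0}{-2464} = 4161 \cdot \frac{1}{3800} + 52 \cdot 0 \left(- \frac{1}{2464}\right) = \frac{219}{200} + 0 \left(- \frac{1}{2464}\right) = \frac{219}{200} + 0 = \frac{219}{200}$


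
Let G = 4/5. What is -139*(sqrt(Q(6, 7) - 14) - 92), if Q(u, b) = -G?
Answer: 12788 - 139*I*sqrt(370)/5 ≈ 12788.0 - 534.74*I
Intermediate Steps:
G = 4/5 (G = 4*(1/5) = 4/5 ≈ 0.80000)
Q(u, b) = -4/5 (Q(u, b) = -1*4/5 = -4/5)
-139*(sqrt(Q(6, 7) - 14) - 92) = -139*(sqrt(-4/5 - 14) - 92) = -139*(sqrt(-74/5) - 92) = -139*(I*sqrt(370)/5 - 92) = -139*(-92 + I*sqrt(370)/5) = 12788 - 139*I*sqrt(370)/5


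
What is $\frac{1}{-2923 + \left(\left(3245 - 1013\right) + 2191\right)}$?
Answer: $\frac{1}{1500} \approx 0.00066667$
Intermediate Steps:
$\frac{1}{-2923 + \left(\left(3245 - 1013\right) + 2191\right)} = \frac{1}{-2923 + \left(2232 + 2191\right)} = \frac{1}{-2923 + 4423} = \frac{1}{1500}$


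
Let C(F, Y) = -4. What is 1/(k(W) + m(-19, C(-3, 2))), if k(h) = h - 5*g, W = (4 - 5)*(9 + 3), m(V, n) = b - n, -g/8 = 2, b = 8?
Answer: 1/80 ≈ 0.012500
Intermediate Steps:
g = -16 (g = -8*2 = -16)
m(V, n) = 8 - n
W = -12 (W = -1*12 = -12)
k(h) = 80 + h (k(h) = h - 5*(-16) = h + 80 = 80 + h)
1/(k(W) + m(-19, C(-3, 2))) = 1/((80 - 12) + (8 - 1*(-4))) = 1/(68 + (8 + 4)) = 1/(68 + 12) = 1/80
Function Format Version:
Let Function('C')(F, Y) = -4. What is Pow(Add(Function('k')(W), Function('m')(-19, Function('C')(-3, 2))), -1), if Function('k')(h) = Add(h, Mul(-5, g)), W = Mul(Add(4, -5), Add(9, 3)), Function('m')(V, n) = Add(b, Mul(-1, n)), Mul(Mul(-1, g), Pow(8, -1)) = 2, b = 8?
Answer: Rational(1, 80) ≈ 0.012500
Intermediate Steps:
g = -16 (g = Mul(-8, 2) = -16)
Function('m')(V, n) = Add(8, Mul(-1, n))
W = -12 (W = Mul(-1, 12) = -12)
Function('k')(h) = Add(80, h) (Function('k')(h) = Add(h, Mul(-5, -16)) = Add(h, 80) = Add(80, h))
Pow(Add(Function('k')(W), Function('m')(-19, Function('C')(-3, 2))), -1) = Pow(Add(Add(80, -12), Add(8, Mul(-1, -4))), -1) = Pow(Add(68, Add(8, 4)), -1) = Pow(Add(68, 12), -1) = Pow(80, -1) = Rational(1, 80)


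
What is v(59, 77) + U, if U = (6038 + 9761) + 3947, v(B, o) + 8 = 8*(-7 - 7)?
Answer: 19626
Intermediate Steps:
v(B, o) = -120 (v(B, o) = -8 + 8*(-7 - 7) = -8 + 8*(-14) = -8 - 112 = -120)
U = 19746 (U = 15799 + 3947 = 19746)
v(59, 77) + U = -120 + 19746 = 19626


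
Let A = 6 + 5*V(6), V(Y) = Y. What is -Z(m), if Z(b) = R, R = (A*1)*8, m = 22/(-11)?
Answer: -288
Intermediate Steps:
A = 36 (A = 6 + 5*6 = 6 + 30 = 36)
m = -2 (m = -1/11*22 = -2)
R = 288 (R = (36*1)*8 = 36*8 = 288)
Z(b) = 288
-Z(m) = -1*288 = -288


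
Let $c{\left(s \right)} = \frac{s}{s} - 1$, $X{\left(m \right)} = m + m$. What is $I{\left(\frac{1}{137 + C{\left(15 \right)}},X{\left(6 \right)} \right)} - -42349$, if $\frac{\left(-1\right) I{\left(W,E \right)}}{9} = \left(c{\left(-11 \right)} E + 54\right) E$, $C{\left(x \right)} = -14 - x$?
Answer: $36517$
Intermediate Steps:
$X{\left(m \right)} = 2 m$
$c{\left(s \right)} = 0$ ($c{\left(s \right)} = 1 - 1 = 0$)
$I{\left(W,E \right)} = - 486 E$ ($I{\left(W,E \right)} = - 9 \left(0 E + 54\right) E = - 9 \left(0 + 54\right) E = - 9 \cdot 54 E = - 486 E$)
$I{\left(\frac{1}{137 + C{\left(15 \right)}},X{\left(6 \right)} \right)} - -42349 = - 486 \cdot 2 \cdot 6 - -42349 = \left(-486\right) 12 + 42349 = -5832 + 42349 = 36517$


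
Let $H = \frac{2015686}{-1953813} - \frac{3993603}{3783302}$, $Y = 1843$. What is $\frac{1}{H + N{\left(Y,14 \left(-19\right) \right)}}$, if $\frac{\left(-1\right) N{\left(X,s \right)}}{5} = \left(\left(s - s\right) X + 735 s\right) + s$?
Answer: $\frac{7391864630526}{7235733020826957469} \approx 1.0216 \cdot 10^{-6}$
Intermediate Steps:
$N{\left(X,s \right)} = - 3680 s$ ($N{\left(X,s \right)} = - 5 \left(\left(\left(s - s\right) X + 735 s\right) + s\right) = - 5 \left(\left(0 X + 735 s\right) + s\right) = - 5 \left(\left(0 + 735 s\right) + s\right) = - 5 \left(735 s + s\right) = - 5 \cdot 736 s = - 3680 s$)
$H = - \frac{15428702333411}{7391864630526}$ ($H = 2015686 \left(- \frac{1}{1953813}\right) - \frac{3993603}{3783302} = - \frac{2015686}{1953813} - \frac{3993603}{3783302} = - \frac{15428702333411}{7391864630526} \approx -2.0873$)
$\frac{1}{H + N{\left(Y,14 \left(-19\right) \right)}} = \frac{1}{- \frac{15428702333411}{7391864630526} - 3680 \cdot 14 \left(-19\right)} = \frac{1}{- \frac{15428702333411}{7391864630526} - -978880} = \frac{1}{- \frac{15428702333411}{7391864630526} + 978880} = \frac{1}{\frac{7235733020826957469}{7391864630526}} = \frac{7391864630526}{7235733020826957469}$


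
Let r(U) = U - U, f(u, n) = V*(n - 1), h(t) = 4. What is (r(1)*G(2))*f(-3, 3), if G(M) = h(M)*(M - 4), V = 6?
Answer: 0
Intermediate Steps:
f(u, n) = -6 + 6*n (f(u, n) = 6*(n - 1) = 6*(-1 + n) = -6 + 6*n)
r(U) = 0
G(M) = -16 + 4*M (G(M) = 4*(M - 4) = 4*(-4 + M) = -16 + 4*M)
(r(1)*G(2))*f(-3, 3) = (0*(-16 + 4*2))*(-6 + 6*3) = (0*(-16 + 8))*(-6 + 18) = (0*(-8))*12 = 0*12 = 0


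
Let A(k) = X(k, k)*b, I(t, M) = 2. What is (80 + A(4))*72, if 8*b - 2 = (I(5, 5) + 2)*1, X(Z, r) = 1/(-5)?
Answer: 28746/5 ≈ 5749.2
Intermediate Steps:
X(Z, r) = -1/5
b = 3/4 (b = 1/4 + ((2 + 2)*1)/8 = 1/4 + (4*1)/8 = 1/4 + (1/8)*4 = 1/4 + 1/2 = 3/4 ≈ 0.75000)
A(k) = -3/20 (A(k) = -1/5*3/4 = -3/20)
(80 + A(4))*72 = (80 - 3/20)*72 = (1597/20)*72 = 28746/5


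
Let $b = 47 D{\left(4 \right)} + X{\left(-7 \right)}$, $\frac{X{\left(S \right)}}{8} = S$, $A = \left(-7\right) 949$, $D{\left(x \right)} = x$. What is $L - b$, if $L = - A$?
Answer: $6511$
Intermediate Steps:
$A = -6643$
$X{\left(S \right)} = 8 S$
$b = 132$ ($b = 47 \cdot 4 + 8 \left(-7\right) = 188 - 56 = 132$)
$L = 6643$ ($L = \left(-1\right) \left(-6643\right) = 6643$)
$L - b = 6643 - 132 = 6511$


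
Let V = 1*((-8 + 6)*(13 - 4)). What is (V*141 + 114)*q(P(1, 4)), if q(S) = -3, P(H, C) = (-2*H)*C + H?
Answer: 7272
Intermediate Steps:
V = -18 (V = 1*(-2*9) = 1*(-18) = -18)
P(H, C) = H - 2*C*H (P(H, C) = -2*C*H + H = H - 2*C*H)
(V*141 + 114)*q(P(1, 4)) = (-18*141 + 114)*(-3) = (-2538 + 114)*(-3) = -2424*(-3) = 7272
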